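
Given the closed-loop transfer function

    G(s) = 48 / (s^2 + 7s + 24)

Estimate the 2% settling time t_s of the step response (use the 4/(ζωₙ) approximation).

Comparing s^2 + 7s + 24 to s^2 + 2ζωₙs + ωₙ²: ωₙ = √24 ≈ 4.899 rad/s and ζ = 7/(2·√24) ≈ 0.7144.
ζωₙ = 7/2 = 3.5, so t_s ≈ 4/(ζωₙ) = 4/3.5 ≈ 1.143 s.

t_s ≈ 1.143 s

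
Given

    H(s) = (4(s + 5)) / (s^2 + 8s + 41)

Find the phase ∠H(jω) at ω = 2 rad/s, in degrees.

∠H(j2) ≈ -1.584°

At s = j2: numerator = 20 + j8, denominator = 37 + j16.
∠H = ∠num − ∠den = 21.801° − (23.385°) = -1.584°.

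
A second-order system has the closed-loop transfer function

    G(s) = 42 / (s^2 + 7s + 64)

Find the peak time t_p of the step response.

t_p ≈ 0.4367 s

Comparing s^2 + 7s + 64 to s^2 + 2ζωₙs + ωₙ²: ωₙ = 8 rad/s and ζ = 7/(2·8) = 0.4375.
ζωₙ = 7/2 = 3.5, so ω_d = ωₙ√(1−ζ²) = √(ωₙ² − (ζωₙ)²) = √(64 − 3.5²) = √51.75 ≈ 7.194 rad/s.
t_p = π/ω_d = π/7.194 ≈ 0.4367 s.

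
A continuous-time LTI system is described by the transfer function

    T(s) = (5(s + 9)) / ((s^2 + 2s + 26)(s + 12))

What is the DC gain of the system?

T(0) = 15/104 ≈ 0.1442

At s = 0 each factor (s + a) contributes a and each (s^2 + bs + c) contributes c.
T(0) = 5·(9) / ((26) · (12)) = 45/312 = 15/104.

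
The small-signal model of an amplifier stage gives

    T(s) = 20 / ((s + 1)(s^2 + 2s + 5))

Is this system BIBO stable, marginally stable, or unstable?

stable

The poles can be read from the denominator factors: s = -1, -1 ± 2j.
Since all poles lie strictly in the left half-plane, the system is stable.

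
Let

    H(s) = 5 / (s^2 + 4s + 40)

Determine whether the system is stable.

stable

The denominator s^2 + 4s + 40 factors as (s^2 + 4s + 40), giving poles at s = -2 ± 6j.
Since all poles lie strictly in the left half-plane, the system is stable.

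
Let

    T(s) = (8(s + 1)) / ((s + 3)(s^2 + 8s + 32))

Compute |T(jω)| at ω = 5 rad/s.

Substitute s = j5: numerator = 8 + j40, denominator = -179 + j155.
|T(j5)| = |8 + j40| / |-179 + j155| = 40.792 / 236.78 ≈ 0.1723.

|T(j5)| ≈ 0.1723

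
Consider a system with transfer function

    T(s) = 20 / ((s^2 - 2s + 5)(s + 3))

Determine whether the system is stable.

The poles can be read from the denominator factors: s = 1 ± 2j, -3.
Since the pole(s) at s = 1 ± 2j lie in the right half-plane, the system is unstable.

unstable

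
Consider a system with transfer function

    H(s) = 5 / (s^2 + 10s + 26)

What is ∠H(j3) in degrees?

At s = j3: numerator = 5, denominator = 17 + j30.
∠H = ∠num − ∠den = 0° − (60.461°) = -60.46°.

∠H(j3) ≈ -60.46°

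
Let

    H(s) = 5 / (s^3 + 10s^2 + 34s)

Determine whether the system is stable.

The denominator s^3 + 10s^2 + 34s factors as s(s^2 + 10s + 34), giving poles at s = 0, -5 + 3j, -5 - 3j.
Since the simple pole(s) at s = 0 lie on the jω-axis with none in the right half-plane, the system is marginally stable.

marginally stable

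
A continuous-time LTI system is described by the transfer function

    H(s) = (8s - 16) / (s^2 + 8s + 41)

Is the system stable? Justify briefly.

The denominator s^2 + 8s + 41 factors as (s^2 + 8s + 41), giving poles at s = -4 ± 5j.
Since all poles lie strictly in the left half-plane, the system is stable.

stable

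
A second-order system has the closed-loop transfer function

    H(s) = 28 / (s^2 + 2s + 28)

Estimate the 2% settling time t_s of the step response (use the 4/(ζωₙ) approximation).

Comparing s^2 + 2s + 28 to s^2 + 2ζωₙs + ωₙ²: ωₙ = √28 ≈ 5.292 rad/s and ζ = 2/(2·√28) ≈ 0.1890.
ζωₙ = 2/2 = 1, so t_s ≈ 4/(ζωₙ) = 4/1 = 4 s.

t_s ≈ 4 s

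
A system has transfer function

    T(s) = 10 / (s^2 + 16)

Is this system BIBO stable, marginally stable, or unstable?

marginally stable

The denominator s^2 + 16 factors as (s^2 + 16), giving poles at s = 4j, -4j.
Since the simple pole(s) at s = ±4j lie on the jω-axis with none in the right half-plane, the system is marginally stable.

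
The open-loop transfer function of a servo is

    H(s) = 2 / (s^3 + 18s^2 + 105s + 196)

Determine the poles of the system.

The poles are the roots of the denominator s^3 + 18s^2 + 105s + 196 = 0.
Trying s = -7: the polynomial evaluates to 0, so (s + 7) is a factor.
Dividing out leaves s^2 + 11s + 28 = 0.
Factoring the quadratic: (s + 7)(s + 4) = 0.

s = -7, -7, -4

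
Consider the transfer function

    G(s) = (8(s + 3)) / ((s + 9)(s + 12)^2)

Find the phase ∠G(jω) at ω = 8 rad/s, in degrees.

∠G(j8) ≈ -39.57°

At s = j8: numerator = 24 + j64, denominator = -816 + j2368.
∠G = ∠num − ∠den = 69.444° − (109.01°) = -39.57°.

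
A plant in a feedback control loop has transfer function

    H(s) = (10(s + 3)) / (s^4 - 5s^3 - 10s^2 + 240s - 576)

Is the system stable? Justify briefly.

unstable

The denominator s^4 - 5s^3 - 10s^2 + 240s - 576 factors as (s^2 - 8s + 32)(s - 3)(s + 6), giving poles at s = 4 ± 4j, 3, -6.
Since the pole(s) at s = 4 ± 4j, 3 lie in the right half-plane, the system is unstable.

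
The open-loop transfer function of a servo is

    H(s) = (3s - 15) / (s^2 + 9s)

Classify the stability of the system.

marginally stable

The denominator s^2 + 9s factors as s(s + 9), giving poles at s = 0, -9.
Since the simple pole(s) at s = 0 lie on the jω-axis with none in the right half-plane, the system is marginally stable.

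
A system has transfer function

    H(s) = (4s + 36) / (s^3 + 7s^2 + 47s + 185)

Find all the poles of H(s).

The poles are the roots of the denominator s^3 + 7s^2 + 47s + 185 = 0.
Trying s = -5: the polynomial evaluates to 0, so (s + 5) is a factor.
Dividing out leaves s^2 + 2s + 37 = 0.
The quadratic formula then gives s = -1 ± 6j.

s = -1 + 6j, -1 - 6j, -5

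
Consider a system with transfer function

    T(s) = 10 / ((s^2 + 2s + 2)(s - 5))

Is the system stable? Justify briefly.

unstable

The poles can be read from the denominator factors: s = -1 + j, -1 - j, 5.
Since the pole(s) at s = 5 lie in the right half-plane, the system is unstable.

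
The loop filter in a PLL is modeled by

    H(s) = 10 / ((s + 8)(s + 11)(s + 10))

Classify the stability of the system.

stable

The poles can be read from the denominator factors: s = -8, -11, -10.
Since all poles lie strictly in the left half-plane, the system is stable.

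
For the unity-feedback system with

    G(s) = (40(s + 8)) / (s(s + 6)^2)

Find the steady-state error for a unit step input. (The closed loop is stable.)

e_ss = 0

G(s) has one pole at the origin.
This is a Type 1 system; for a step input the steady-state error is zero.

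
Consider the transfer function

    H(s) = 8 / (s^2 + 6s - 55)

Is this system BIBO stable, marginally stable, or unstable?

The denominator s^2 + 6s - 55 factors as (s - 5)(s + 11), giving poles at s = 5, -11.
Since the pole(s) at s = 5 lie in the right half-plane, the system is unstable.

unstable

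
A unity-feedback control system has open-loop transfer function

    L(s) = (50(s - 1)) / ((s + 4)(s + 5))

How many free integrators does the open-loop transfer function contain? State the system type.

Type 0

The denominator has no factor of s at the origin — no free integrator — so this is a Type 0 system.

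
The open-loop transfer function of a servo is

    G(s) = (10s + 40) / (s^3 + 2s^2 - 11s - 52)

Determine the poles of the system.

s = -3 + 2j, -3 - 2j, 4

The poles are the roots of the denominator s^3 + 2s^2 - 11s - 52 = 0.
Trying s = 4: the polynomial evaluates to 0, so (s - 4) is a factor.
Dividing out leaves s^2 + 6s + 13 = 0.
The quadratic formula then gives s = -3 ± 2j.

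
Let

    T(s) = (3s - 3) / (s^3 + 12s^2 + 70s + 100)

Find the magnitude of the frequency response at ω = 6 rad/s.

|T(j6)| ≈ 0.04683

Substitute s = j6: numerator = -3 + j18, denominator = -332 + j204.
|T(j6)| = |-3 + j18| / |-332 + j204| = 18.248 / 389.67 ≈ 0.04683.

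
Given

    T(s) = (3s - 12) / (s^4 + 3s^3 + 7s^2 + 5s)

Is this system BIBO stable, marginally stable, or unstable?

The denominator s^4 + 3s^3 + 7s^2 + 5s factors as s(s^2 + 2s + 5)(s + 1), giving poles at s = 0, -1 ± 2j, -1.
Since the simple pole(s) at s = 0 lie on the jω-axis with none in the right half-plane, the system is marginally stable.

marginally stable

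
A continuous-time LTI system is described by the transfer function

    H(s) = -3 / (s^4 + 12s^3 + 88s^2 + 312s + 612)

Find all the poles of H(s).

The poles are the roots of the denominator s^4 + 12s^3 + 88s^2 + 312s + 612 = 0.
No real roots exist; factor into two real quadratics: (s^2 + 6s + 34)(s^2 + 6s + 18) = 0.
Each quadratic gives a conjugate pair via the quadratic formula.

s = -3 ± 5j, -3 ± 3j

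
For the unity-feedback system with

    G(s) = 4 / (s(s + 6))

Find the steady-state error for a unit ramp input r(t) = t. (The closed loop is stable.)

G(s) has one pole at the origin.
This is a Type 1 system. Kv = lim_{s→0} s·G(s) = 4/6 = 2/3.
e_ss = 1/Kv = 1/(2/3) = 3/2 ≈ 1.500.

e_ss = 1.500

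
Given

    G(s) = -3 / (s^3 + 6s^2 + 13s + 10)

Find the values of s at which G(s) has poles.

s = -2, -2 ± j

The poles are the roots of the denominator s^3 + 6s^2 + 13s + 10 = 0.
Trying s = -2: the polynomial evaluates to 0, so (s + 2) is a factor.
Dividing out leaves s^2 + 4s + 5 = 0.
The quadratic formula then gives s = -2 ± 1j.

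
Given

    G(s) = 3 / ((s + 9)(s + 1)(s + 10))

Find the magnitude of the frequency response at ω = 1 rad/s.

Substitute s = j1: numerator = 3, denominator = 70 + j108.
|G(j1)| = |3| / |70 + j108| = 3 / 128.70 ≈ 0.02331.

|G(j1)| ≈ 0.02331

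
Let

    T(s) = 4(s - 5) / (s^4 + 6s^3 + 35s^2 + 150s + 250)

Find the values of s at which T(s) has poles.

s = 5j, -5j, -3 + j, -3 - j

The poles are the roots of the denominator s^4 + 6s^3 + 35s^2 + 150s + 250 = 0.
No real roots exist; factor into two real quadratics: (s^2 + 25)(s^2 + 6s + 10) = 0.
Each quadratic gives a conjugate pair via the quadratic formula.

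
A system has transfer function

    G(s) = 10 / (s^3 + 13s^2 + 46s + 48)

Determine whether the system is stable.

stable

The denominator s^3 + 13s^2 + 46s + 48 factors as (s + 2)(s + 8)(s + 3), giving poles at s = -2, -8, -3.
Since all poles lie strictly in the left half-plane, the system is stable.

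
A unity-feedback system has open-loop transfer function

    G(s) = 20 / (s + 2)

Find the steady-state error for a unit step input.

e_ss = 0.09091

G(s) has no poles at the origin.
This is a Type 0 system. Kp = lim_{s→0} G(s) = 20/2 = 10.
e_ss = 1/(1 + Kp) = 1/(1 + 10) = 1/11 ≈ 0.09091.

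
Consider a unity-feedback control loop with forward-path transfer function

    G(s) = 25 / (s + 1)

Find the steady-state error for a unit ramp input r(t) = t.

G(s) has no poles at the origin.
This is a Type 0 system; Kv = lim_{s→0} s·G(s) = 0, so the steady-state error for a ramp input is infinite.

e_ss = ∞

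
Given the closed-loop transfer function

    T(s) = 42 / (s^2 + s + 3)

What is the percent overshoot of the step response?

%OS ≈ 38.8%

Comparing s^2 + s + 3 to s^2 + 2ζωₙs + ωₙ²: ωₙ = √3 ≈ 1.732 rad/s and ζ = 1/(2·√3) ≈ 0.2887.
%OS = 100·exp(−πζ/√(1−ζ²)) = 100·exp(−π·0.2887/√(1−0.2887²)) ≈ 38.8%.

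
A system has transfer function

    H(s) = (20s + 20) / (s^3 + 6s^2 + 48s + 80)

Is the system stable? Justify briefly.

stable

The denominator s^3 + 6s^2 + 48s + 80 factors as (s^2 + 4s + 40)(s + 2), giving poles at s = -2 ± 6j, -2.
Since all poles lie strictly in the left half-plane, the system is stable.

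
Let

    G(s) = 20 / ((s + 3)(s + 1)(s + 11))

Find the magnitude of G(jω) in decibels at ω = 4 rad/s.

|G(j4)|_dB ≈ -21.6 dB

Substitute s = j4: numerator = 20, denominator = -207 + j124.
|G(j4)| = |20| / |-207 + j124| = 20 / 241.30 ≈ 0.08288.
In decibels: 20·log₁₀(0.08288) ≈ -21.6 dB.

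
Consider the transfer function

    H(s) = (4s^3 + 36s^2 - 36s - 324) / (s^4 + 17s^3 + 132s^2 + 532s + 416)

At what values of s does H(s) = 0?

s = 3, -3, -9

Set the numerator to zero: 4s^3 + 36s^2 - 36s - 324 = 0, i.e. 4·(s^3 + 9s^2 - 9s - 81) = 0.
Factoring: (s - 3)(s + 3)(s + 9) = 0.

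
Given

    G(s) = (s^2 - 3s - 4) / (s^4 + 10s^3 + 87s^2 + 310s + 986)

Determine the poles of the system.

s = -3 ± 5j, -2 ± 5j

The poles are the roots of the denominator s^4 + 10s^3 + 87s^2 + 310s + 986 = 0.
No real roots exist; factor into two real quadratics: (s^2 + 6s + 34)(s^2 + 4s + 29) = 0.
Each quadratic gives a conjugate pair via the quadratic formula.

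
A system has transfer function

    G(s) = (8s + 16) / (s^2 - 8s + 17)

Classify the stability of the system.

The denominator s^2 - 8s + 17 factors as (s^2 - 8s + 17), giving poles at s = 4 ± j.
Since the pole(s) at s = 4 ± j lie in the right half-plane, the system is unstable.

unstable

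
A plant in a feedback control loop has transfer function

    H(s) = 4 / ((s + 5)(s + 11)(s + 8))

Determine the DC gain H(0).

H(0) = 1/110 ≈ 0.009091

At s = 0 each factor (s + a) contributes a and each (s^2 + bs + c) contributes c.
H(0) = 4·1 / ((5) · (11) · (8)) = 4/440 = 1/110.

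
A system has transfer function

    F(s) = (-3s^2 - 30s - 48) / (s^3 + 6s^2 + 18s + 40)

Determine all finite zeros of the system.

s = -2, -8

Set the numerator to zero: -3s^2 - 30s - 48 = 0, i.e. -3·(s^2 + 10s + 16) = 0.
Factoring: (s + 2)(s + 8) = 0.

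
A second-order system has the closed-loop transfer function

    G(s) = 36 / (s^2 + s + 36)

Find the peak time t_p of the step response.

t_p ≈ 0.5254 s

Comparing s^2 + s + 36 to s^2 + 2ζωₙs + ωₙ²: ωₙ = 6 rad/s and ζ = 1/(2·6) ≈ 0.08333.
ζωₙ = 1/2 = 0.5, so ω_d = ωₙ√(1−ζ²) = √(ωₙ² − (ζωₙ)²) = √(36 − 0.5²) = √35.75 ≈ 5.979 rad/s.
t_p = π/ω_d = π/5.979 ≈ 0.5254 s.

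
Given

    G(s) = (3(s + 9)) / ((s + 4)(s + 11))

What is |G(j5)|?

|G(j5)| ≈ 0.3992

Substitute s = j5: numerator = 27 + j15, denominator = 19 + j75.
|G(j5)| = |27 + j15| / |19 + j75| = 30.887 / 77.369 ≈ 0.3992.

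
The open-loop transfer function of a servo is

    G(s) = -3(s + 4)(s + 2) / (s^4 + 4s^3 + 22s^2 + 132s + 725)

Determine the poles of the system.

The poles are the roots of the denominator s^4 + 4s^3 + 22s^2 + 132s + 725 = 0.
No real roots exist; factor into two real quadratics: (s^2 - 4s + 29)(s^2 + 8s + 25) = 0.
Each quadratic gives a conjugate pair via the quadratic formula.

s = 2 + 5j, 2 - 5j, -4 + 3j, -4 - 3j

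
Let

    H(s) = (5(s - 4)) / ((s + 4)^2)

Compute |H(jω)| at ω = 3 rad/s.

|H(j3)| = 1

Substitute s = j3: numerator = -20 + j15, denominator = 7 + j24.
|H(j3)| = |-20 + j15| / |7 + j24| = 25 / 25 = 1.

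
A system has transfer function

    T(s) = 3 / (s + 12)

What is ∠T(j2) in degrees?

At s = j2: numerator = 3, denominator = 12 + j2.
∠T = ∠num − ∠den = 0° − (9.4623°) = -9.462°.

∠T(j2) ≈ -9.462°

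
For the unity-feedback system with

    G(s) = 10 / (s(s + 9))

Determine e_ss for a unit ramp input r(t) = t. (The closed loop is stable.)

G(s) has one pole at the origin.
This is a Type 1 system. Kv = lim_{s→0} s·G(s) = 10/9.
e_ss = 1/Kv = 1/(10/9) = 9/10 ≈ 0.9000.

e_ss = 0.9000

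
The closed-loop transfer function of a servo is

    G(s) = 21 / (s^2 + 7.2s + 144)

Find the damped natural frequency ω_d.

Comparing s^2 + 7.2s + 144 to s^2 + 2ζωₙs + ωₙ²: ωₙ = 12 rad/s and ζ = 7.2/(2·12) = 0.3.
ζωₙ = 7.2/2 = 3.6, so ω_d = ωₙ√(1−ζ²) = √(ωₙ² − (ζωₙ)²) = √(144 − 3.6²) = √131.04 ≈ 11.45 rad/s.

ω_d ≈ 11.45 rad/s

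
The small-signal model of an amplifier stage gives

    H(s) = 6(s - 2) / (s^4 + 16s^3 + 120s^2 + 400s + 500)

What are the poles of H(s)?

s = -3 ± j, -5 ± 5j

The poles are the roots of the denominator s^4 + 16s^3 + 120s^2 + 400s + 500 = 0.
No real roots exist; factor into two real quadratics: (s^2 + 6s + 10)(s^2 + 10s + 50) = 0.
Each quadratic gives a conjugate pair via the quadratic formula.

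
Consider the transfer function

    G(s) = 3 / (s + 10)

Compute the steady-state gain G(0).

G(0) = 3/10 ≈ 0.3000

At s = 0 each factor (s + a) contributes a and each (s^2 + bs + c) contributes c.
G(0) = 3·1 / ((10)) = 3/10 = 3/10.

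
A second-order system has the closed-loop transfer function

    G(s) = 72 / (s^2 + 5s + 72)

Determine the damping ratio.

ζ ≈ 0.2946

Compare the denominator to the standard form s^2 + 2ζωₙs + ωₙ².
ωₙ² = 72, so ωₙ = √72 ≈ 8.485 rad/s.
2ζωₙ = 5, so ζ = 5/(2·√72) ≈ 0.2946.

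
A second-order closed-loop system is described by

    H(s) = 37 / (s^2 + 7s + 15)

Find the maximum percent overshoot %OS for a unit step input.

%OS ≈ 0.132%

Comparing s^2 + 7s + 15 to s^2 + 2ζωₙs + ωₙ²: ωₙ = √15 ≈ 3.873 rad/s and ζ = 7/(2·√15) ≈ 0.9037.
%OS = 100·exp(−πζ/√(1−ζ²)) = 100·exp(−π·0.9037/√(1−0.9037²)) ≈ 0.132%.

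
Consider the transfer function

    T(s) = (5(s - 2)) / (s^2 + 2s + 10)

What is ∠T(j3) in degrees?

∠T(j3) ≈ 43.15°

At s = j3: numerator = -10 + j15, denominator = 1 + j6.
∠T = ∠num − ∠den = 123.69° − (80.538°) = 43.15°.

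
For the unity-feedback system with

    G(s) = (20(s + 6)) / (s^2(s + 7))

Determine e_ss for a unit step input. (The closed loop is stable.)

G(s) has 2 poles at the origin.
This is a Type 2 system; for a step input the steady-state error is zero.

e_ss = 0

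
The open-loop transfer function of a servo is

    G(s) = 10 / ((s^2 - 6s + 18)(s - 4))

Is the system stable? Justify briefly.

The poles can be read from the denominator factors: s = 3 ± 3j, 4.
Since the pole(s) at s = 3 + 3j, 3 - 3j, 4 lie in the right half-plane, the system is unstable.

unstable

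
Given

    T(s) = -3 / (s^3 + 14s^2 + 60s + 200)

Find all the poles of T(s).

s = -2 + 4j, -2 - 4j, -10

The poles are the roots of the denominator s^3 + 14s^2 + 60s + 200 = 0.
Trying s = -10: the polynomial evaluates to 0, so (s + 10) is a factor.
Dividing out leaves s^2 + 4s + 20 = 0.
The quadratic formula then gives s = -2 ± 4j.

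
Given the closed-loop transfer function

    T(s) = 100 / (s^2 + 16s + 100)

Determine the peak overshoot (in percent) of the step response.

Comparing s^2 + 16s + 100 to s^2 + 2ζωₙs + ωₙ²: ωₙ = 10 rad/s and ζ = 16/(2·10) = 0.8.
%OS = 100·exp(−πζ/√(1−ζ²)) = 100·exp(−π·0.8/√(1−0.8²)) ≈ 1.52%.

%OS ≈ 1.52%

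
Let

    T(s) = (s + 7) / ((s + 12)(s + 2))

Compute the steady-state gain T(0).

At s = 0 each factor (s + a) contributes a and each (s^2 + bs + c) contributes c.
T(0) = 1·(7) / ((12) · (2)) = 7/24 = 7/24.

T(0) = 7/24 ≈ 0.2917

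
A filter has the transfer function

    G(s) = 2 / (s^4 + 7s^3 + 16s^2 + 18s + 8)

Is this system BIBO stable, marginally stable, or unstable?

The denominator s^4 + 7s^3 + 16s^2 + 18s + 8 factors as (s + 4)(s + 1)(s^2 + 2s + 2), giving poles at s = -4, -1, -1 + j, -1 - j.
Since all poles lie strictly in the left half-plane, the system is stable.

stable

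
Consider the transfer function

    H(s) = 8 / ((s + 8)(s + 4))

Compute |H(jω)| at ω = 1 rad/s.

|H(j1)| ≈ 0.2407

Substitute s = j1: numerator = 8, denominator = 31 + j12.
|H(j1)| = |8| / |31 + j12| = 8 / 33.242 ≈ 0.2407.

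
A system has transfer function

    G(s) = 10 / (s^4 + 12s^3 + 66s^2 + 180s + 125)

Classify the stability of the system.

stable

The denominator s^4 + 12s^3 + 66s^2 + 180s + 125 factors as (s + 1)(s^2 + 6s + 25)(s + 5), giving poles at s = -1, -3 + 4j, -3 - 4j, -5.
Since all poles lie strictly in the left half-plane, the system is stable.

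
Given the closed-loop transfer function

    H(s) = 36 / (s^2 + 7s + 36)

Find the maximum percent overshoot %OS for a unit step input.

Comparing s^2 + 7s + 36 to s^2 + 2ζωₙs + ωₙ²: ωₙ = 6 rad/s and ζ = 7/(2·6) ≈ 0.5833.
%OS = 100·exp(−πζ/√(1−ζ²)) = 100·exp(−π·0.5833/√(1−0.5833²)) ≈ 10.5%.

%OS ≈ 10.5%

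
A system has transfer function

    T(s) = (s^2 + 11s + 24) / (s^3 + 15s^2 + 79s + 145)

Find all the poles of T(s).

The poles are the roots of the denominator s^3 + 15s^2 + 79s + 145 = 0.
Trying s = -5: the polynomial evaluates to 0, so (s + 5) is a factor.
Dividing out leaves s^2 + 10s + 29 = 0.
The quadratic formula then gives s = -5 ± 2j.

s = -5 + 2j, -5 - 2j, -5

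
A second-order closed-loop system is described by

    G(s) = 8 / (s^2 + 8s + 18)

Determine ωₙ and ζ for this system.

ωₙ ≈ 4.243 rad/s, ζ ≈ 0.9428

Compare the denominator to the standard form s^2 + 2ζωₙs + ωₙ².
ωₙ² = 18, so ωₙ = √18 ≈ 4.243 rad/s.
2ζωₙ = 8, so ζ = 8/(2·√18) ≈ 0.9428.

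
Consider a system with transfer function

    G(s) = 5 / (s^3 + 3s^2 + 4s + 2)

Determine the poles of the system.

s = -1 ± j, -1

The poles are the roots of the denominator s^3 + 3s^2 + 4s + 2 = 0.
Trying s = -1: the polynomial evaluates to 0, so (s + 1) is a factor.
Dividing out leaves s^2 + 2s + 2 = 0.
The quadratic formula then gives s = -1 ± 1j.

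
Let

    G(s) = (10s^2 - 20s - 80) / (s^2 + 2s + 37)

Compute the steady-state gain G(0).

Set s = 0: G(0) = (-80) / (37) = -80/37.

G(0) = -80/37 ≈ -2.162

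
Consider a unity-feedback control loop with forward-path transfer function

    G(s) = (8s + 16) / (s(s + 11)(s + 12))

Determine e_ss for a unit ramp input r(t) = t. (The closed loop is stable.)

G(s) has one pole at the origin.
This is a Type 1 system. Kv = lim_{s→0} s·G(s) = 16/132 = 4/33.
e_ss = 1/Kv = 1/(4/33) = 33/4 ≈ 8.250.

e_ss = 8.250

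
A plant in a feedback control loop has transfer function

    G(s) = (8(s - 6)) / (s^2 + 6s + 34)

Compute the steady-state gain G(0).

G(0) = -24/17 ≈ -1.412

At s = 0 each factor (s + a) contributes a and each (s^2 + bs + c) contributes c.
G(0) = 8·(-6) / ((34)) = -48/34 = -24/17.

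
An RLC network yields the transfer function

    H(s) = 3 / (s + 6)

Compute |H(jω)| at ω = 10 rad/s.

Substitute s = j10: numerator = 3, denominator = 6 + j10.
|H(j10)| = |3| / |6 + j10| = 3 / 11.662 ≈ 0.2572.

|H(j10)| ≈ 0.2572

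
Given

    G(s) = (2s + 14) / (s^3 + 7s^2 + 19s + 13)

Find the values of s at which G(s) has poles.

The poles are the roots of the denominator s^3 + 7s^2 + 19s + 13 = 0.
Trying s = -1: the polynomial evaluates to 0, so (s + 1) is a factor.
Dividing out leaves s^2 + 6s + 13 = 0.
The quadratic formula then gives s = -3 ± 2j.

s = -3 ± 2j, -1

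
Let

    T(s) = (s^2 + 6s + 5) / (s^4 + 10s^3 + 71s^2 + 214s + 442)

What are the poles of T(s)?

s = -3 + 5j, -3 - 5j, -2 + 3j, -2 - 3j

The poles are the roots of the denominator s^4 + 10s^3 + 71s^2 + 214s + 442 = 0.
No real roots exist; factor into two real quadratics: (s^2 + 6s + 34)(s^2 + 4s + 13) = 0.
Each quadratic gives a conjugate pair via the quadratic formula.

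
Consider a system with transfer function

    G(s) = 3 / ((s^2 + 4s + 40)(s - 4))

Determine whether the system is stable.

unstable

The poles can be read from the denominator factors: s = -2 ± 6j, 4.
Since the pole(s) at s = 4 lie in the right half-plane, the system is unstable.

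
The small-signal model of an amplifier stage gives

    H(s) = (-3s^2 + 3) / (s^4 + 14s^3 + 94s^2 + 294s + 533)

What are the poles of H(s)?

The poles are the roots of the denominator s^4 + 14s^3 + 94s^2 + 294s + 533 = 0.
No real roots exist; factor into two real quadratics: (s^2 + 10s + 41)(s^2 + 4s + 13) = 0.
Each quadratic gives a conjugate pair via the quadratic formula.

s = -5 + 4j, -5 - 4j, -2 + 3j, -2 - 3j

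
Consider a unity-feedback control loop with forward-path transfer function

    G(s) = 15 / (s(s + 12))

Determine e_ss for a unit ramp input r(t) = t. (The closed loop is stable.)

e_ss = 0.8000

G(s) has one pole at the origin.
This is a Type 1 system. Kv = lim_{s→0} s·G(s) = 15/12 = 5/4.
e_ss = 1/Kv = 1/(5/4) = 4/5 ≈ 0.8000.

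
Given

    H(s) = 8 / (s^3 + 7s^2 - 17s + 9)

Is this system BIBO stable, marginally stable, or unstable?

unstable

The denominator s^3 + 7s^2 - 17s + 9 factors as (s - 1)^2(s + 9), giving poles at s = 1, 1, -9.
Since the pole(s) at s = 1, 1 lie in the right half-plane, the system is unstable.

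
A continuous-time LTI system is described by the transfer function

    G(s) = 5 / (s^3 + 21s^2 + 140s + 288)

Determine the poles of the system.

The poles are the roots of the denominator s^3 + 21s^2 + 140s + 288 = 0.
Trying s = -8: the polynomial evaluates to 0, so (s + 8) is a factor.
Dividing out leaves s^2 + 13s + 36 = 0.
Factoring the quadratic: (s + 9)(s + 4) = 0.

s = -8, -9, -4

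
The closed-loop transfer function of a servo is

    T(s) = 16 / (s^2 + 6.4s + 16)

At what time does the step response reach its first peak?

t_p ≈ 1.309 s

Comparing s^2 + 6.4s + 16 to s^2 + 2ζωₙs + ωₙ²: ωₙ = 4 rad/s and ζ = 6.4/(2·4) = 0.8.
ζωₙ = 6.4/2 = 3.2, so ω_d = ωₙ√(1−ζ²) = √(ωₙ² − (ζωₙ)²) = √(16 − 3.2²) = √5.76 = 2.400 rad/s.
t_p = π/ω_d = π/2.400 ≈ 1.309 s.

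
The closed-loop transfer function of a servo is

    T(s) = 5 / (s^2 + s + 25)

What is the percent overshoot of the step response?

%OS ≈ 72.9%

Comparing s^2 + s + 25 to s^2 + 2ζωₙs + ωₙ²: ωₙ = 5 rad/s and ζ = 1/(2·5) = 0.1.
%OS = 100·exp(−πζ/√(1−ζ²)) = 100·exp(−π·0.1/√(1−0.1²)) ≈ 72.9%.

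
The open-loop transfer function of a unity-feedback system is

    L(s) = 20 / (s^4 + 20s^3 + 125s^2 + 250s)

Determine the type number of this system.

Type 1

Factor s from the denominator: s^4 + 20s^3 + 125s^2 + 250s = s·(s^3 + 20s^2 + 125s + 250).
There is 1 pole at the origin, so the system is Type 1.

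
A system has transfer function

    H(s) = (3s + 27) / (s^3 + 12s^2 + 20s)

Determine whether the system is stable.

The denominator s^3 + 12s^2 + 20s factors as s(s + 2)(s + 10), giving poles at s = 0, -2, -10.
Since the simple pole(s) at s = 0 lie on the jω-axis with none in the right half-plane, the system is marginally stable.

marginally stable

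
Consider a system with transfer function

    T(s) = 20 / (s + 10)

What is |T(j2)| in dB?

|T(j2)|_dB ≈ 5.85 dB

Substitute s = j2: numerator = 20, denominator = 10 + j2.
|T(j2)| = |20| / |10 + j2| = 20 / 10.198 ≈ 1.961.
In decibels: 20·log₁₀(1.961) ≈ 5.85 dB.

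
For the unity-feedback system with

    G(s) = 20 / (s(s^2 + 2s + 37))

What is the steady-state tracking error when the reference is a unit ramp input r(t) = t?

G(s) has one pole at the origin.
This is a Type 1 system. Kv = lim_{s→0} s·G(s) = 20/37.
e_ss = 1/Kv = 1/(20/37) = 37/20 ≈ 1.850.

e_ss = 1.850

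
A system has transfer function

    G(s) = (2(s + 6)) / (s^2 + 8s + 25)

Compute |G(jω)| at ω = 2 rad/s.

|G(j2)| ≈ 0.4791

Substitute s = j2: numerator = 12 + j4, denominator = 21 + j16.
|G(j2)| = |12 + j4| / |21 + j16| = 12.649 / 26.401 ≈ 0.4791.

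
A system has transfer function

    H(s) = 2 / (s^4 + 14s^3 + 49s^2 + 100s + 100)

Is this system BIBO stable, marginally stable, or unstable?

stable

The denominator s^4 + 14s^3 + 49s^2 + 100s + 100 factors as (s + 2)(s^2 + 2s + 5)(s + 10), giving poles at s = -2, -1 + 2j, -1 - 2j, -10.
Since all poles lie strictly in the left half-plane, the system is stable.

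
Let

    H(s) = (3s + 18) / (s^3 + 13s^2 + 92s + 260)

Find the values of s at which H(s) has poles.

s = -4 ± 6j, -5

The poles are the roots of the denominator s^3 + 13s^2 + 92s + 260 = 0.
Trying s = -5: the polynomial evaluates to 0, so (s + 5) is a factor.
Dividing out leaves s^2 + 8s + 52 = 0.
The quadratic formula then gives s = -4 ± 6j.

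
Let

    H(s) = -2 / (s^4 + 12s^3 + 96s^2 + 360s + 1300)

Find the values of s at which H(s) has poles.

The poles are the roots of the denominator s^4 + 12s^3 + 96s^2 + 360s + 1300 = 0.
No real roots exist; factor into two real quadratics: (s^2 + 2s + 26)(s^2 + 10s + 50) = 0.
Each quadratic gives a conjugate pair via the quadratic formula.

s = -1 ± 5j, -5 ± 5j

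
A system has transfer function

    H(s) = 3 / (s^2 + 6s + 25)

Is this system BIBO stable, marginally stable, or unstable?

The denominator s^2 + 6s + 25 factors as (s^2 + 6s + 25), giving poles at s = -3 + 4j, -3 - 4j.
Since all poles lie strictly in the left half-plane, the system is stable.

stable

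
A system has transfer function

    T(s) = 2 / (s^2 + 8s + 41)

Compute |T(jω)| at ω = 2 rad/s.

Substitute s = j2: numerator = 2, denominator = 37 + j16.
|T(j2)| = |2| / |37 + j16| = 2 / 40.311 ≈ 0.04961.

|T(j2)| ≈ 0.04961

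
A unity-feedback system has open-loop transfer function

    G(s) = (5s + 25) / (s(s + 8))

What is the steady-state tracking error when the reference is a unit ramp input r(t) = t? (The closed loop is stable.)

G(s) has one pole at the origin.
This is a Type 1 system. Kv = lim_{s→0} s·G(s) = 25/8.
e_ss = 1/Kv = 1/(25/8) = 8/25 ≈ 0.3200.

e_ss = 0.3200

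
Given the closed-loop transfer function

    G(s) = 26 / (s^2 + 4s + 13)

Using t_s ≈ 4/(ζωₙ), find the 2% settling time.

t_s ≈ 2 s

Comparing s^2 + 4s + 13 to s^2 + 2ζωₙs + ωₙ²: ωₙ = √13 ≈ 3.606 rad/s and ζ = 4/(2·√13) ≈ 0.5547.
ζωₙ = 4/2 = 2, so t_s ≈ 4/(ζωₙ) = 4/2 = 2 s.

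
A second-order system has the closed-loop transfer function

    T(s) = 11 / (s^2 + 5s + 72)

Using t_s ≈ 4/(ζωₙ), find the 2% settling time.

Comparing s^2 + 5s + 72 to s^2 + 2ζωₙs + ωₙ²: ωₙ = √72 ≈ 8.485 rad/s and ζ = 5/(2·√72) ≈ 0.2946.
ζωₙ = 5/2 = 2.5, so t_s ≈ 4/(ζωₙ) = 4/2.5 = 1.600 s.

t_s ≈ 1.600 s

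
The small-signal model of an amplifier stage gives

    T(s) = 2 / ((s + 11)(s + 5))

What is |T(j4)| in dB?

Substitute s = j4: numerator = 2, denominator = 39 + j64.
|T(j4)| = |2| / |39 + j64| = 2 / 74.947 ≈ 0.02669.
In decibels: 20·log₁₀(0.02669) ≈ -31.5 dB.

|T(j4)|_dB ≈ -31.5 dB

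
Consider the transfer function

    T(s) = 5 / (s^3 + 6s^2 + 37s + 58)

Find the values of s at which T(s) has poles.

The poles are the roots of the denominator s^3 + 6s^2 + 37s + 58 = 0.
Trying s = -2: the polynomial evaluates to 0, so (s + 2) is a factor.
Dividing out leaves s^2 + 4s + 29 = 0.
The quadratic formula then gives s = -2 ± 5j.

s = -2, -2 ± 5j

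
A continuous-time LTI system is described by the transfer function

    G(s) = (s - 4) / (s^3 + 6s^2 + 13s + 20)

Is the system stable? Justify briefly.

stable

The denominator s^3 + 6s^2 + 13s + 20 factors as (s^2 + 2s + 5)(s + 4), giving poles at s = -1 ± 2j, -4.
Since all poles lie strictly in the left half-plane, the system is stable.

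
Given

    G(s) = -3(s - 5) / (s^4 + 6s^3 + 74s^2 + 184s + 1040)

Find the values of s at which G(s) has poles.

s = -1 + 5j, -1 - 5j, -2 + 6j, -2 - 6j

The poles are the roots of the denominator s^4 + 6s^3 + 74s^2 + 184s + 1040 = 0.
No real roots exist; factor into two real quadratics: (s^2 + 2s + 26)(s^2 + 4s + 40) = 0.
Each quadratic gives a conjugate pair via the quadratic formula.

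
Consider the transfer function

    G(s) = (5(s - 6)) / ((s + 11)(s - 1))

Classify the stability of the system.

The poles can be read from the denominator factors: s = -11, 1.
Since the pole(s) at s = 1 lie in the right half-plane, the system is unstable.

unstable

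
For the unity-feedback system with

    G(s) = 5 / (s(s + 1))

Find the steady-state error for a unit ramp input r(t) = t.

e_ss = 0.2000

G(s) has one pole at the origin.
This is a Type 1 system. Kv = lim_{s→0} s·G(s) = 5/1.
e_ss = 1/Kv = 1/(5) = 1/5 ≈ 0.2000.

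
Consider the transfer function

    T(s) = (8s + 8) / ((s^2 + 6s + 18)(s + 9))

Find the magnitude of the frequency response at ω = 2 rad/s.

|T(j2)| ≈ 0.1052

Substitute s = j2: numerator = 8 + j16, denominator = 102 + j136.
|T(j2)| = |8 + j16| / |102 + j136| = 17.889 / 170 ≈ 0.1052.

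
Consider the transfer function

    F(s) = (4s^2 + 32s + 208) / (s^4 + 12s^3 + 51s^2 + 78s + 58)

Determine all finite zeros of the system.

s = -4 ± 6j

Set the numerator to zero: 4s^2 + 32s + 208 = 0, i.e. 4·(s^2 + 8s + 52) = 0.
Factoring: (s^2 + 8s + 52) = 0.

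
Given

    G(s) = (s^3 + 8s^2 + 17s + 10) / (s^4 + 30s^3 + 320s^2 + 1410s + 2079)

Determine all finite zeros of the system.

Set the numerator to zero: s^3 + 8s^2 + 17s + 10 = 0.
Factoring: (s + 5)(s + 1)(s + 2) = 0.

s = -5, -1, -2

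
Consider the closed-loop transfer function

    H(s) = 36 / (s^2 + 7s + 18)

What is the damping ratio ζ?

ζ ≈ 0.8250

Compare the denominator to the standard form s^2 + 2ζωₙs + ωₙ².
ωₙ² = 18, so ωₙ = √18 ≈ 4.243 rad/s.
2ζωₙ = 7, so ζ = 7/(2·√18) ≈ 0.8250.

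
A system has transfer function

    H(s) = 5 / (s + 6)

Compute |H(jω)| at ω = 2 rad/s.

|H(j2)| ≈ 0.7906

Substitute s = j2: numerator = 5, denominator = 6 + j2.
|H(j2)| = |5| / |6 + j2| = 5 / 6.3246 ≈ 0.7906.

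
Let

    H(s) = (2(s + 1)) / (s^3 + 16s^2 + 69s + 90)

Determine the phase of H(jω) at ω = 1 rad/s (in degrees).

∠H(j1) ≈ 2.420°

At s = j1: numerator = 2 + j2, denominator = 74 + j68.
∠H = ∠num − ∠den = 45° − (42.580°) = 2.420°.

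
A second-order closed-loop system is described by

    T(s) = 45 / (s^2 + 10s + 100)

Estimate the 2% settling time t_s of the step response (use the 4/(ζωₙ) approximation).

t_s ≈ 0.8000 s

Comparing s^2 + 10s + 100 to s^2 + 2ζωₙs + ωₙ²: ωₙ = 10 rad/s and ζ = 10/(2·10) = 0.5.
ζωₙ = 10/2 = 5, so t_s ≈ 4/(ζωₙ) = 4/5 = 0.8000 s.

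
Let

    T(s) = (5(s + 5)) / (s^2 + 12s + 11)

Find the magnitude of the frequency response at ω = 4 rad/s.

|T(j4)| ≈ 0.6634

Substitute s = j4: numerator = 25 + j20, denominator = -5 + j48.
|T(j4)| = |25 + j20| / |-5 + j48| = 32.016 / 48.260 ≈ 0.6634.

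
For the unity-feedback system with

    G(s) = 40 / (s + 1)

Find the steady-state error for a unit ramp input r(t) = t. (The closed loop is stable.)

e_ss = ∞

G(s) has no poles at the origin.
This is a Type 0 system; Kv = lim_{s→0} s·G(s) = 0, so the steady-state error for a ramp input is infinite.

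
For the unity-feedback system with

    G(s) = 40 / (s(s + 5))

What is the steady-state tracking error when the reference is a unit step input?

G(s) has one pole at the origin.
This is a Type 1 system; for a step input the steady-state error is zero.

e_ss = 0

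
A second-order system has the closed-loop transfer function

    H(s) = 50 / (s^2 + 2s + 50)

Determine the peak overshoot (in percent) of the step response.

Comparing s^2 + 2s + 50 to s^2 + 2ζωₙs + ωₙ²: ωₙ = √50 ≈ 7.071 rad/s and ζ = 2/(2·√50) ≈ 0.1414.
%OS = 100·exp(−πζ/√(1−ζ²)) = 100·exp(−π·0.1414/√(1−0.1414²)) ≈ 63.8%.

%OS ≈ 63.8%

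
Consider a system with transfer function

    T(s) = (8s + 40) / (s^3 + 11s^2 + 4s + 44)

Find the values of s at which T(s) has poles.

s = ±2j, -11

The poles are the roots of the denominator s^3 + 11s^2 + 4s + 44 = 0.
Trying s = -11: the polynomial evaluates to 0, so (s + 11) is a factor.
Dividing out leaves s^2 + 4 = 0.
The quadratic formula then gives s = 0 ± 2j.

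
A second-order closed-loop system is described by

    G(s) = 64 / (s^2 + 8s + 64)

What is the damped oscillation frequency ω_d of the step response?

ω_d ≈ 6.928 rad/s

Comparing s^2 + 8s + 64 to s^2 + 2ζωₙs + ωₙ²: ωₙ = 8 rad/s and ζ = 8/(2·8) = 0.5.
ζωₙ = 8/2 = 4, so ω_d = ωₙ√(1−ζ²) = √(ωₙ² − (ζωₙ)²) = √(64 − 4²) = √48 ≈ 6.928 rad/s.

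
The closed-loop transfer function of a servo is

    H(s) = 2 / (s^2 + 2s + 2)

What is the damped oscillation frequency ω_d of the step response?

Comparing s^2 + 2s + 2 to s^2 + 2ζωₙs + ωₙ²: ωₙ = √2 ≈ 1.414 rad/s and ζ = 2/(2·√2) ≈ 0.7071.
ζωₙ = 2/2 = 1, so ω_d = ωₙ√(1−ζ²) = √(ωₙ² − (ζωₙ)²) = √(2 − 1²) = √1 = 1 rad/s.

ω_d = 1 rad/s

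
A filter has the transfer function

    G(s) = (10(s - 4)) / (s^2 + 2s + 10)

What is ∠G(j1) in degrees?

At s = j1: numerator = -40 + j10, denominator = 9 + j2.
∠G = ∠num − ∠den = 165.96° − (12.529°) = 153.4°.

∠G(j1) ≈ 153.4°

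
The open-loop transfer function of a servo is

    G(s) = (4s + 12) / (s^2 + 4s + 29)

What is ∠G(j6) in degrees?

∠G(j6) ≈ -42.83°

At s = j6: numerator = 12 + j24, denominator = -7 + j24.
∠G = ∠num − ∠den = 63.435° − (106.26°) = -42.83°.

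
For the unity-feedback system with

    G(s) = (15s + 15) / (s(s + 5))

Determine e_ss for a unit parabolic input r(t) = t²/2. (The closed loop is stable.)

e_ss = ∞

G(s) has one pole at the origin.
This is a Type 1 system; Ka = lim_{s→0} s^2·G(s) = 0, so the steady-state error for a parabola input is infinite.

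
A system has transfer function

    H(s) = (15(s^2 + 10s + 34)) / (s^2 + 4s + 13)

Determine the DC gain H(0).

Set s = 0: H(0) = (510) / (13) = 510/13.

H(0) = 510/13 ≈ 39.23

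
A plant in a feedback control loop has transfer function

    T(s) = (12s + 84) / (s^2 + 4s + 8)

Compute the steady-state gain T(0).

Set s = 0: T(0) = (84) / (8) = 21/2.

T(0) = 21/2 ≈ 10.50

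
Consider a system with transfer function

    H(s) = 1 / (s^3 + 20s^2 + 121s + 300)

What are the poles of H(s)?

s = -4 ± 3j, -12

The poles are the roots of the denominator s^3 + 20s^2 + 121s + 300 = 0.
Trying s = -12: the polynomial evaluates to 0, so (s + 12) is a factor.
Dividing out leaves s^2 + 8s + 25 = 0.
The quadratic formula then gives s = -4 ± 3j.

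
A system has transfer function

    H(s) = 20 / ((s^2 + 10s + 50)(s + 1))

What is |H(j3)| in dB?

|H(j3)|_dB ≈ -18.1 dB

Substitute s = j3: numerator = 20, denominator = -49 + j153.
|H(j3)| = |20| / |-49 + j153| = 20 / 160.65 ≈ 0.1245.
In decibels: 20·log₁₀(0.1245) ≈ -18.1 dB.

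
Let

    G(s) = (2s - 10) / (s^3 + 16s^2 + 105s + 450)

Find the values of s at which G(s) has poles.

s = -3 + 6j, -3 - 6j, -10

The poles are the roots of the denominator s^3 + 16s^2 + 105s + 450 = 0.
Trying s = -10: the polynomial evaluates to 0, so (s + 10) is a factor.
Dividing out leaves s^2 + 6s + 45 = 0.
The quadratic formula then gives s = -3 ± 6j.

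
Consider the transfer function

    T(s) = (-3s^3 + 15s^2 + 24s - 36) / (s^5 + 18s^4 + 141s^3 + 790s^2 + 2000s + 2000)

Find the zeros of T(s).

Set the numerator to zero: -3s^3 + 15s^2 + 24s - 36 = 0, i.e. -3·(s^3 - 5s^2 - 8s + 12) = 0.
Factoring: (s - 6)(s - 1)(s + 2) = 0.

s = 6, 1, -2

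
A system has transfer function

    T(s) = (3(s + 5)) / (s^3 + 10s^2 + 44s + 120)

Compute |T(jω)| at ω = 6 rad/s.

|T(j6)| ≈ 0.09573

Substitute s = j6: numerator = 15 + j18, denominator = -240 + j48.
|T(j6)| = |15 + j18| / |-240 + j48| = 23.431 / 244.75 ≈ 0.09573.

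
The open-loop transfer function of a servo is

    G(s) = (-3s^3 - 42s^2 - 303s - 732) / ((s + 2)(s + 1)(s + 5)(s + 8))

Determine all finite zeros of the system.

s = -5 ± 6j, -4

Set the numerator to zero: -3s^3 - 42s^2 - 303s - 732 = 0, i.e. -3·(s^3 + 14s^2 + 101s + 244) = 0.
Factoring: (s^2 + 10s + 61)(s + 4) = 0.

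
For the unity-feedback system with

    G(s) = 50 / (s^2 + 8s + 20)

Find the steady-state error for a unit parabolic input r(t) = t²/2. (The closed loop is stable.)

G(s) has no poles at the origin.
This is a Type 0 system; Ka = lim_{s→0} s^2·G(s) = 0, so the steady-state error for a parabola input is infinite.

e_ss = ∞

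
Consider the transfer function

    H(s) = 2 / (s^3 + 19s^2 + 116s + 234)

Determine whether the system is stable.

stable

The denominator s^3 + 19s^2 + 116s + 234 factors as (s^2 + 10s + 26)(s + 9), giving poles at s = -5 ± j, -9.
Since all poles lie strictly in the left half-plane, the system is stable.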